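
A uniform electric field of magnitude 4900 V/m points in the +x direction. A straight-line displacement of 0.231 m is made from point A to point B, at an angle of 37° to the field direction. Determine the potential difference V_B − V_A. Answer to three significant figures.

-904 V

Only the component of displacement along E changes the potential: ΔV = −E·d·cosθ.
ΔV = −(4900 V/m)(0.231 m)cos37° = -904 V.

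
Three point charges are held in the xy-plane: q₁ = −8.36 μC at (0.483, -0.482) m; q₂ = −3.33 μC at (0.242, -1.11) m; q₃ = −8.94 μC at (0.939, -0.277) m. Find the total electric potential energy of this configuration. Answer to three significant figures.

The assembly work is the sum of pairwise potential energies, U = Σ_{i<j} kqᵢqⱼ/rᵢⱼ.
Pair separations: r₁₂ = 0.673 m, r₁₃ = 0.500 m, r₂₃ = 1.09 m.
U = (0.372) + (1.34) + (0.246) = 1.96 J.

1.96 J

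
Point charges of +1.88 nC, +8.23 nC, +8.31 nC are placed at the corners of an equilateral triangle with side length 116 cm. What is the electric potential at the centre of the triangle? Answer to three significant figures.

Electric potential is a scalar, so the contributions from each charge add algebraically: V = Σ kqᵢ/rᵢ.
The distance from each vertex to the centroid is a/√3 = 0.670 m.
V = k[(1.88×10⁻⁹)/(0.670) + (8.23×10⁻⁹)/(0.670) + (8.31×10⁻⁹)/(0.670)] = 247 V.

247 V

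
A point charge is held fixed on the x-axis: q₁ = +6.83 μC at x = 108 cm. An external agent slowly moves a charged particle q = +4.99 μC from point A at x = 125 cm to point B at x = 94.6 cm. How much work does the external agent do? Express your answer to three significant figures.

For quasistatic motion the external work equals the change in potential energy: W_ext = qΔV = q(V_B − V_A).
At A: distance to the source charge is 0.170 m; V_A = kq₁/r = 3.61×10⁵ V.
At B: distance to the source charge is 0.134 m; V_B = kq₁/r = 4.58×10⁵ V.
ΔV = V_B − V_A = 9.70×10⁴ V.
W_ext = qΔV = (4.99×10⁻⁶ C)(9.70×10⁴ V) = 0.484 J.

0.484 J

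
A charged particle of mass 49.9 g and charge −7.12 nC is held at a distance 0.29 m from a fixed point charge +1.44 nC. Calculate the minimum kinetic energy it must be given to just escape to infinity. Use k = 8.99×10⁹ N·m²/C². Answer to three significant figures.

3.18×10⁻⁷ J

To just escape, total mechanical energy must reach zero at infinity: ½mv²_min + U = 0, so ½mv²_min = −U = |kQq|/r.
|U| = |kQq|/r = (8.99×10⁹ N·m²/C²)(1.44×10⁻⁹)(7.12×10⁻⁹)/(0.290) = 3.18×10⁻⁷ J.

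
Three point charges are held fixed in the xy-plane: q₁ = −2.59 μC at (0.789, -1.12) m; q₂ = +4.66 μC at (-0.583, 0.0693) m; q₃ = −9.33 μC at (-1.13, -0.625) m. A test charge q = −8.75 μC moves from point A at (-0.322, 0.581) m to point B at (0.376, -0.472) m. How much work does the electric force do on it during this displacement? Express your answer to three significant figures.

The work done by the electric force is W_field = −ΔU = −q(V_B − V_A) = q(V_A − V_B).
At A: distances to the source charges are 2.03 m, 0.574 m, 1.45 m; V_A = Σ kqᵢ/rᵢ = 3690 V.
At B: distances to the source charges are 0.768 m, 1.10 m, 1.51 m; V_B = Σ kqᵢ/rᵢ = -4.77×10⁴ V.
ΔV = V_B − V_A = -5.14×10⁴ V.
W_field = −qΔV = −(-8.75×10⁻⁶ C)(-5.14×10⁴ V) = -0.449 J.

-0.449 J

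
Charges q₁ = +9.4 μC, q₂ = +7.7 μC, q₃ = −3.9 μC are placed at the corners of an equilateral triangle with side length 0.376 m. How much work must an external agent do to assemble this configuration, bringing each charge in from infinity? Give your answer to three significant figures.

0.136 J

The work to assemble the configuration equals its total potential energy, U = Σ kqᵢqⱼ/rᵢⱼ over all pairs.
All three pair separations equal the side length, 0.376 m.
U = (1.73) + (-0.877) + (-0.718) = 0.136 J.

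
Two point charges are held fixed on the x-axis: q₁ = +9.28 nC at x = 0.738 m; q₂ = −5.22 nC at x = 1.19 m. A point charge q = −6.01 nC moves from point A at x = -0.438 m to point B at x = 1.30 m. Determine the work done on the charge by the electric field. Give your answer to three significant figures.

The work done by the electric force is W_field = −ΔU = −q(V_B − V_A) = q(V_A − V_B).
At A: distances to the source charges are 1.18 m, 1.63 m; V_A = Σ kqᵢ/rᵢ = 42.1 V.
At B: distances to the source charges are 0.562 m, 0.110 m; V_B = Σ kqᵢ/rᵢ = -278 V.
ΔV = V_B − V_A = -320 V.
W_field = −qΔV = −(-6.01×10⁻⁹ C)(-320 V) = -1.92×10⁻⁶ J.

-1.92×10⁻⁶ J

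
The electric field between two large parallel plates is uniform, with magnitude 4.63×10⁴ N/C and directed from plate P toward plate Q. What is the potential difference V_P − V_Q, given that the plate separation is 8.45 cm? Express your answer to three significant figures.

3910 V

In a uniform field, potential decreases in the direction of E: ΔV = −E·d for a displacement d parallel to E.
Going from Q to P is a displacement of 8.45 cm opposite to the field, so V_P − V_Q = +Ed = 3910 V.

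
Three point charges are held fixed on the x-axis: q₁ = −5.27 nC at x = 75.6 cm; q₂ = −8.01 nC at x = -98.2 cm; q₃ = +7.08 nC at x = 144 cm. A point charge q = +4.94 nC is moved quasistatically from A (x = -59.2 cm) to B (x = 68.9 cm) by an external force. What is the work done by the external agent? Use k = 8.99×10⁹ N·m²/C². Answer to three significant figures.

-2.36×10⁻⁶ J

For quasistatic motion the external work equals the change in potential energy: W_ext = qΔV = q(V_B − V_A).
At A: distances to the source charges are 1.35 m, 0.390 m, 2.03 m; V_A = Σ kqᵢ/rᵢ = -188 V.
At B: distances to the source charges are 0.0670 m, 1.67 m, 0.751 m; V_B = Σ kqᵢ/rᵢ = -665 V.
ΔV = V_B − V_A = -477 V.
W_ext = qΔV = (4.94×10⁻⁹ C)(-477 V) = -2.36×10⁻⁶ J.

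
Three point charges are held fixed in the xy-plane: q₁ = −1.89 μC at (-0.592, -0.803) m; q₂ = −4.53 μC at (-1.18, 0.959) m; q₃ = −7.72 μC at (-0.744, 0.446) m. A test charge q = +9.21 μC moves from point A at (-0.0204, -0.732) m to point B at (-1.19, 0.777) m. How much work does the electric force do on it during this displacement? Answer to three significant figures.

The work done by the electric force is W_field = −ΔU = −q(V_B − V_A) = q(V_A − V_B).
At A: distances to the source charges are 0.576 m, 2.05 m, 1.38 m; V_A = Σ kqᵢ/rᵢ = -9.96×10⁴ V.
At B: distances to the source charges are 1.69 m, 0.182 m, 0.555 m; V_B = Σ kqᵢ/rᵢ = -3.58×10⁵ V.
ΔV = V_B − V_A = -2.59×10⁵ V.
W_field = −qΔV = −(9.21×10⁻⁶ C)(-2.59×10⁵ V) = 2.38 J.

2.38 J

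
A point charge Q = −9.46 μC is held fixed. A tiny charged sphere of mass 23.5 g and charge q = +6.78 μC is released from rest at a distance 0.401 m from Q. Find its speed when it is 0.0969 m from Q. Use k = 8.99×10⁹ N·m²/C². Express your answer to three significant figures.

Only the electrostatic force acts, so mechanical energy is conserved: ½mv² = U₁ − U₂ = kQq(1/r₁ − 1/r₂).
U₁ − U₂ = (8.99×10⁹ N·m²/C²)(-9.46×10⁻⁶ C)(6.78×10⁻⁶ C)(1/0.401 − 1/0.0969) = 4.51 J.
v = √(2·4.51/0.0235) = 19.6 m/s.

19.6 m/s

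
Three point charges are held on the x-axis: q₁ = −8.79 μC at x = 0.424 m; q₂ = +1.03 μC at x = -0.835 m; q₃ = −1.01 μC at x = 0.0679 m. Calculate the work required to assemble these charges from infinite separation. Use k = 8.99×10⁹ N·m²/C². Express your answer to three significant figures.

The assembly work is the sum of pairwise potential energies, U = Σ_{i<j} kqᵢqⱼ/rᵢⱼ.
Pair separations: r₁₂ = 1.26 m, r₁₃ = 0.356 m, r₂₃ = 0.903 m.
U = (-0.0646) + (0.224) + (-0.0104) = 0.149 J.

0.149 J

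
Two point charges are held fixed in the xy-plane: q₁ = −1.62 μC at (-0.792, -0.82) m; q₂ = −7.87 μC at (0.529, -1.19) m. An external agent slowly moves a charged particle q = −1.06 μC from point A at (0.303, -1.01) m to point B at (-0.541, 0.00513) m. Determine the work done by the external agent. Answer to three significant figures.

For quasistatic motion the external work equals the change in potential energy: W_ext = qΔV = q(V_B − V_A).
At A: distances to the source charges are 1.11 m, 0.289 m; V_A = Σ kqᵢ/rᵢ = -2.58×10⁵ V.
At B: distances to the source charges are 0.862 m, 1.60 m; V_B = Σ kqᵢ/rᵢ = -6.10×10⁴ V.
ΔV = V_B − V_A = 1.97×10⁵ V.
W_ext = qΔV = (-1.06×10⁻⁶ C)(1.97×10⁵ V) = -0.209 J.

-0.209 J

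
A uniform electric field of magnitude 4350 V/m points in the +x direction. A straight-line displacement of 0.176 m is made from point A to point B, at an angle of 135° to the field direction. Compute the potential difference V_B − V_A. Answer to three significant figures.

Only the component of displacement along E changes the potential: ΔV = −E·d·cosθ.
ΔV = −(4350 V/m)(0.176 m)cos135° = 541 V.

541 V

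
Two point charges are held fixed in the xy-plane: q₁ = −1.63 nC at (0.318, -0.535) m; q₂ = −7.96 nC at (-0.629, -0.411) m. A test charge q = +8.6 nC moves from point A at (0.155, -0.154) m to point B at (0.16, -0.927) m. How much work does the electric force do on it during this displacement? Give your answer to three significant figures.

The work done by the electric force is W_field = −ΔU = −q(V_B − V_A) = q(V_A − V_B).
At A: distances to the source charges are 0.414 m, 0.825 m; V_A = Σ kqᵢ/rᵢ = -122 V.
At B: distances to the source charges are 0.423 m, 0.943 m; V_B = Σ kqᵢ/rᵢ = -111 V.
ΔV = V_B − V_A = 11.5 V.
W_field = −qΔV = −(8.60×10⁻⁹ C)(11.5 V) = -9.91×10⁻⁸ J.

-9.91×10⁻⁸ J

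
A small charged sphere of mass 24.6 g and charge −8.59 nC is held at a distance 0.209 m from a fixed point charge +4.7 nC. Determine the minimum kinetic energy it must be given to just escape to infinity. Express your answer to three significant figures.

To just escape, total mechanical energy must reach zero at infinity: ½mv²_min + U = 0, so ½mv²_min = −U = |kQq|/r.
|U| = |kQq|/r = (8.99×10⁹ N·m²/C²)(4.70×10⁻⁹)(8.59×10⁻⁹)/(0.209) = 1.74×10⁻⁶ J.

1.74×10⁻⁶ J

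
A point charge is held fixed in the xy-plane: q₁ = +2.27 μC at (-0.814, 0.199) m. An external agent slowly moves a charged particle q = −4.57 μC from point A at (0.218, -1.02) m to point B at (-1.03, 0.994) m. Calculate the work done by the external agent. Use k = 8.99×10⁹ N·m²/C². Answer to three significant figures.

-0.0548 J

For quasistatic motion the external work equals the change in potential energy: W_ext = qΔV = q(V_B − V_A).
At A: distance to the source charge is 1.60 m; V_A = kq₁/r = 1.28×10⁴ V.
At B: distance to the source charge is 0.824 m; V_B = kq₁/r = 2.48×10⁴ V.
ΔV = V_B − V_A = 1.20×10⁴ V.
W_ext = qΔV = (-4.57×10⁻⁶ C)(1.20×10⁴ V) = -0.0548 J.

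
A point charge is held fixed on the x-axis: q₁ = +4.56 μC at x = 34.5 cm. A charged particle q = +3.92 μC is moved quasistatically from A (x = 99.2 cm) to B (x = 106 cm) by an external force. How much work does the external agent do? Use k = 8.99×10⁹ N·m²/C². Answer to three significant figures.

For quasistatic motion the external work equals the change in potential energy: W_ext = qΔV = q(V_B − V_A).
At A: distance to the source charge is 0.647 m; V_A = kq₁/r = 6.34×10⁴ V.
At B: distance to the source charge is 0.715 m; V_B = kq₁/r = 5.73×10⁴ V.
ΔV = V_B − V_A = -6030 V.
W_ext = qΔV = (3.92×10⁻⁶ C)(-6030 V) = -0.0236 J.

-0.0236 J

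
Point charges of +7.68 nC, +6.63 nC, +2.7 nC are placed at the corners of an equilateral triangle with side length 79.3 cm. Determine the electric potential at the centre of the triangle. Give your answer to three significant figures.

Electric potential is a scalar, so the contributions from each charge add algebraically: V = Σ kqᵢ/rᵢ.
The distance from each vertex to the centroid is a/√3 = 0.458 m.
V = k[(7.68×10⁻⁹)/(0.458) + (6.63×10⁻⁹)/(0.458) + (2.70×10⁻⁹)/(0.458)] = 334 V.

334 V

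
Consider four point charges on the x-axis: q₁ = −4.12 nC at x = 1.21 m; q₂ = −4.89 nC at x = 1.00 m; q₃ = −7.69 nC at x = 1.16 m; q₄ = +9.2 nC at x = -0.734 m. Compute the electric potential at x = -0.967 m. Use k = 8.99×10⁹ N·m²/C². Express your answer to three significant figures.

Electric potential is a scalar, so the contributions from each charge add algebraically: V = Σ kqᵢ/rᵢ.
Distances from the field point to each charge: r₁ = 2.18 m, r₂ = 1.97 m, r₃ = 2.13 m, r₄ = 0.233 m.
V = k[(-4.12×10⁻⁹)/(2.18) + (-4.89×10⁻⁹)/(1.97) + (-7.69×10⁻⁹)/(2.13) + (9.20×10⁻⁹)/(0.233)] = 283 V.

283 V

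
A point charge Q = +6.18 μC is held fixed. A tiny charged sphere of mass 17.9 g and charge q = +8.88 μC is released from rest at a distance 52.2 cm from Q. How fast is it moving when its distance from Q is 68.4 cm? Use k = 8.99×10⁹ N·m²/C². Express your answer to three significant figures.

5.00 m/s

Only the electrostatic force acts, so mechanical energy is conserved: ½mv² = U₁ − U₂ = kQq(1/r₁ − 1/r₂).
U₁ − U₂ = (8.99×10⁹ N·m²/C²)(6.18×10⁻⁶ C)(8.88×10⁻⁶ C)(1/0.522 − 1/0.684) = 0.224 J.
v = √(2·0.224/0.0179) = 5.00 m/s.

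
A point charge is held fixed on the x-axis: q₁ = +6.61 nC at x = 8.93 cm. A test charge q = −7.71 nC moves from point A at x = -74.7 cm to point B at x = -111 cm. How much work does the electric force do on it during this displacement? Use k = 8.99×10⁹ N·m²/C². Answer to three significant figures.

The work done by the electric force is W_field = −ΔU = −q(V_B − V_A) = q(V_A − V_B).
At A: distance to the source charge is 0.836 m; V_A = kq₁/r = 71.1 V.
At B: distance to the source charge is 1.20 m; V_B = kq₁/r = 49.5 V.
ΔV = V_B − V_A = -21.5 V.
W_field = −qΔV = −(-7.71×10⁻⁹ C)(-21.5 V) = -1.66×10⁻⁷ J.

-1.66×10⁻⁷ J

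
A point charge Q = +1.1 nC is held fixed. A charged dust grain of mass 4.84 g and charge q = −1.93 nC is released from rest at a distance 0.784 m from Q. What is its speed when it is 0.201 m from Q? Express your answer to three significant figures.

5.40×10⁻³ m/s

Only the electrostatic force acts, so mechanical energy is conserved: ½mv² = U₁ − U₂ = kQq(1/r₁ − 1/r₂).
U₁ − U₂ = (8.99×10⁹ N·m²/C²)(1.10×10⁻⁹ C)(-1.93×10⁻⁹ C)(1/0.784 − 1/0.201) = 7.06×10⁻⁸ J.
v = √(2·7.06×10⁻⁸/4.84×10⁻³) = 5.40×10⁻³ m/s.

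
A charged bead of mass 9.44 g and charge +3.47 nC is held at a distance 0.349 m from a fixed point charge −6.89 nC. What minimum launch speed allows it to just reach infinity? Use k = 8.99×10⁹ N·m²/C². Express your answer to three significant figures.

0.0114 m/s

To just escape, total mechanical energy must reach zero at infinity: ½mv²_min + U = 0, so ½mv²_min = −U = |kQq|/r.
|U| = |kQq|/r = (8.99×10⁹ N·m²/C²)(6.89×10⁻⁹)(3.47×10⁻⁹)/(0.349) = 6.16×10⁻⁷ J.
v_min = √(2|U|/m) = √(2·6.16×10⁻⁷/9.44×10⁻³) = 0.0114 m/s.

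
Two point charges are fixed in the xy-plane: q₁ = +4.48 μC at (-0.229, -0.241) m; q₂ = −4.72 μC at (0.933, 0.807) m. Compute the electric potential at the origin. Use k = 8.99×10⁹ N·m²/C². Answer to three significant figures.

8.67×10⁴ V

Electric potential is a scalar, so the contributions from each charge add algebraically: V = Σ kqᵢ/rᵢ.
Distances from the field point to each charge: r₁ = 0.332 m, r₂ = 1.23 m.
V = k[(4.48×10⁻⁶)/(0.332) + (-4.72×10⁻⁶)/(1.23)] = 8.67×10⁴ V.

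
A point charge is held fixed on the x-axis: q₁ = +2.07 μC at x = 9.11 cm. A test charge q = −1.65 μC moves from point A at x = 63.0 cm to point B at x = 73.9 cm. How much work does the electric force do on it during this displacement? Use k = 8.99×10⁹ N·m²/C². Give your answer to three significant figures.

The work done by the electric force is W_field = −ΔU = −q(V_B − V_A) = q(V_A − V_B).
At A: distance to the source charge is 0.539 m; V_A = kq₁/r = 3.45×10⁴ V.
At B: distance to the source charge is 0.648 m; V_B = kq₁/r = 2.87×10⁴ V.
ΔV = V_B − V_A = -5810 V.
W_field = −qΔV = −(-1.65×10⁻⁶ C)(-5810 V) = -9.59×10⁻³ J.

-9.59×10⁻³ J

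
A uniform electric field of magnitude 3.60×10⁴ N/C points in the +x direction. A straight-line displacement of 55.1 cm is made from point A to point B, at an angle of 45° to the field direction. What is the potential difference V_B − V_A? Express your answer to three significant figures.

-1.40×10⁴ V

Only the component of displacement along E changes the potential: ΔV = −E·d·cosθ.
ΔV = −(3.60×10⁴ V/m)(0.551 m)cos45° = -1.40×10⁴ V.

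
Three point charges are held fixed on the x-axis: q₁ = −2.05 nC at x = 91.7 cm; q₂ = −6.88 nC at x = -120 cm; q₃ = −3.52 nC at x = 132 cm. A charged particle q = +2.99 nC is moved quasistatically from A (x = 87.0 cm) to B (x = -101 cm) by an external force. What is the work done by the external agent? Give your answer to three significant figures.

For quasistatic motion the external work equals the change in potential energy: W_ext = qΔV = q(V_B − V_A).
At A: distances to the source charges are 0.0470 m, 2.07 m, 0.450 m; V_A = Σ kqᵢ/rᵢ = -492 V.
At B: distances to the source charges are 1.93 m, 0.190 m, 2.33 m; V_B = Σ kqᵢ/rᵢ = -349 V.
ΔV = V_B − V_A = 144 V.
W_ext = qΔV = (2.99×10⁻⁹ C)(144 V) = 4.29×10⁻⁷ J.

4.29×10⁻⁷ J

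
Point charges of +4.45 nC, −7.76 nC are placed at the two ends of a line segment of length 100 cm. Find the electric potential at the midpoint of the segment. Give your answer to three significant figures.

-59.5 V

Electric potential is a scalar, so the contributions from each charge add algebraically: V = Σ kqᵢ/rᵢ.
Each charge is 0.500 m from the midpoint.
V = k[(4.45×10⁻⁹)/(0.500) + (-7.76×10⁻⁹)/(0.500)] = -59.5 V.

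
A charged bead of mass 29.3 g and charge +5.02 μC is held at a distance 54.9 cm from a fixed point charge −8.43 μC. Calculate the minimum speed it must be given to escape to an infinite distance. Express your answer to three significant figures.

6.88 m/s

To just escape, total mechanical energy must reach zero at infinity: ½mv²_min + U = 0, so ½mv²_min = −U = |kQq|/r.
|U| = |kQq|/r = (8.99×10⁹ N·m²/C²)(8.43×10⁻⁶)(5.02×10⁻⁶)/(0.549) = 0.693 J.
v_min = √(2|U|/m) = √(2·0.693/0.0293) = 6.88 m/s.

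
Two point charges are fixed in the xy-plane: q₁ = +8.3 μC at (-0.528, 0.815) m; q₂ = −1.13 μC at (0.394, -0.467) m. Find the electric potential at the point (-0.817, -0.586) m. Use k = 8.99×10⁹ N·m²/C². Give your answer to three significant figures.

The total potential is the scalar sum of each charge's contribution, V = Σ kqᵢ/rᵢ.
Distances from the field point to each charge: r₁ = 1.43 m, r₂ = 1.22 m.
V = k[(8.30×10⁻⁶)/(1.43) + (-1.13×10⁻⁶)/(1.22)] = 4.38×10⁴ V.

4.38×10⁴ V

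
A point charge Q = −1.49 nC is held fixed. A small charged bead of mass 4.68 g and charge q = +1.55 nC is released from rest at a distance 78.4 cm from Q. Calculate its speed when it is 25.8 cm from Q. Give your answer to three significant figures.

4.80×10⁻³ m/s

Only the electrostatic force acts, so mechanical energy is conserved: ½mv² = U₁ − U₂ = kQq(1/r₁ − 1/r₂).
U₁ − U₂ = (8.99×10⁹ N·m²/C²)(-1.49×10⁻⁹ C)(1.55×10⁻⁹ C)(1/0.784 − 1/0.258) = 5.40×10⁻⁸ J.
v = √(2·5.40×10⁻⁸/4.68×10⁻³) = 4.80×10⁻³ m/s.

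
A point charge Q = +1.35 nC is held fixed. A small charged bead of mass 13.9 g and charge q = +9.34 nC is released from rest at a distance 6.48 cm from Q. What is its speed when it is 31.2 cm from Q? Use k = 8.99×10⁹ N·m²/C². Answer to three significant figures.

0.0141 m/s

Only the electrostatic force acts, so mechanical energy is conserved: ½mv² = U₁ − U₂ = kQq(1/r₁ − 1/r₂).
U₁ − U₂ = (8.99×10⁹ N·m²/C²)(1.35×10⁻⁹ C)(9.34×10⁻⁹ C)(1/0.0648 − 1/0.312) = 1.39×10⁻⁶ J.
v = √(2·1.39×10⁻⁶/0.0139) = 0.0141 m/s.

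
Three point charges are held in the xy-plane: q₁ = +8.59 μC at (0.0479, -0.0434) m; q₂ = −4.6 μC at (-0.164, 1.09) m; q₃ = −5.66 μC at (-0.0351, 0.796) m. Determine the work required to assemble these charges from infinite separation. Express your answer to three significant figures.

-0.0971 J

The assembly work is the sum of pairwise potential energies, U = Σ_{i<j} kqᵢqⱼ/rᵢⱼ.
Pair separations: r₁₂ = 1.15 m, r₁₃ = 0.843 m, r₂₃ = 0.321 m.
U = (-0.308) + (-0.518) + (0.729) = -0.0971 J.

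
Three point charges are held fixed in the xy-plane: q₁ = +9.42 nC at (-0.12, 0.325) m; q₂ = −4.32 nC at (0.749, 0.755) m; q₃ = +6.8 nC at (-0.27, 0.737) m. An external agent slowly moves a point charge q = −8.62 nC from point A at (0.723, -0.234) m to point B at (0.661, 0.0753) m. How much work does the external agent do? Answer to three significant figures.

-1.00×10⁻⁷ J

For quasistatic motion the external work equals the change in potential energy: W_ext = qΔV = q(V_B − V_A).
At A: distances to the source charges are 1.01 m, 0.989 m, 1.39 m; V_A = Σ kqᵢ/rᵢ = 88.5 V.
At B: distances to the source charges are 0.820 m, 0.685 m, 1.14 m; V_B = Σ kqᵢ/rᵢ = 100 V.
ΔV = V_B − V_A = 11.7 V.
W_ext = qΔV = (-8.62×10⁻⁹ C)(11.7 V) = -1.00×10⁻⁷ J.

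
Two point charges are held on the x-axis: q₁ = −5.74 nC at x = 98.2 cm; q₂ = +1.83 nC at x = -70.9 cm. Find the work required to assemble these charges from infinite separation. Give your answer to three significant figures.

-5.58×10⁻⁸ J

The work to assemble the configuration equals its total potential energy, U = Σ kqᵢqⱼ/rᵢⱼ over all pairs.
Pair separations: r₁₂ = 1.69 m.
U = (-5.58×10⁻⁸) = -5.58×10⁻⁸ J.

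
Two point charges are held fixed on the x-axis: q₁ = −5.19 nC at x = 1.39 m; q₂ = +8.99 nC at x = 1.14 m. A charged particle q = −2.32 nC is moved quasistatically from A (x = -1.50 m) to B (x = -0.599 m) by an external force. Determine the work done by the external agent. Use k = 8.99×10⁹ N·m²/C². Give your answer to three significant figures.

For quasistatic motion the external work equals the change in potential energy: W_ext = qΔV = q(V_B − V_A).
At A: distances to the source charges are 2.89 m, 2.64 m; V_A = Σ kqᵢ/rᵢ = 14.5 V.
At B: distances to the source charges are 1.99 m, 1.74 m; V_B = Σ kqᵢ/rᵢ = 23.0 V.
ΔV = V_B − V_A = 8.55 V.
W_ext = qΔV = (-2.32×10⁻⁹ C)(8.55 V) = -1.98×10⁻⁸ J.

-1.98×10⁻⁸ J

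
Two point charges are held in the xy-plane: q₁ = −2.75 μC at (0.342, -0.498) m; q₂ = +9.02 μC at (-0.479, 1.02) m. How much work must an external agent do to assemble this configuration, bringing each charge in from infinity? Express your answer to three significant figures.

-0.129 J

The assembly work is the sum of pairwise potential energies, U = Σ_{i<j} kqᵢqⱼ/rᵢⱼ.
Pair separations: r₁₂ = 1.73 m.
U = (-0.129) = -0.129 J.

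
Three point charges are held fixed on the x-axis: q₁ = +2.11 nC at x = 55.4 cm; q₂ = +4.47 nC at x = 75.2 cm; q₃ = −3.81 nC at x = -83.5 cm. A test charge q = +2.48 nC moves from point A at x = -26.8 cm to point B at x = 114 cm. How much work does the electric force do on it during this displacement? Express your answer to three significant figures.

-2.89×10⁻⁷ J

The work done by the electric force is W_field = −ΔU = −q(V_B − V_A) = q(V_A − V_B).
At A: distances to the source charges are 0.822 m, 1.02 m, 0.567 m; V_A = Σ kqᵢ/rᵢ = 2.06 V.
At B: distances to the source charges are 0.586 m, 0.388 m, 1.97 m; V_B = Σ kqᵢ/rᵢ = 119 V.
ΔV = V_B − V_A = 117 V.
W_field = −qΔV = −(2.48×10⁻⁹ C)(117 V) = -2.89×10⁻⁷ J.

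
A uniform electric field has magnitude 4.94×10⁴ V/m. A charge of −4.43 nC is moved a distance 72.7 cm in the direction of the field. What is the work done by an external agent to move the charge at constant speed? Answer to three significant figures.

1.59×10⁻⁴ J

The potential change for a displacement 72.7 cm in the direction of the field is ΔV = −Ed = -3.59×10⁴ V.
W_ext = qΔV = 1.59×10⁻⁴ J.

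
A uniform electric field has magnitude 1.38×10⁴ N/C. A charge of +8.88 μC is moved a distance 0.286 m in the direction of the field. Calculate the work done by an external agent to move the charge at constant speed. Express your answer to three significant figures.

-0.0350 J

The potential change for a displacement 0.286 m in the direction of the field is ΔV = −Ed = -3950 V.
W_ext = qΔV = -0.0350 J.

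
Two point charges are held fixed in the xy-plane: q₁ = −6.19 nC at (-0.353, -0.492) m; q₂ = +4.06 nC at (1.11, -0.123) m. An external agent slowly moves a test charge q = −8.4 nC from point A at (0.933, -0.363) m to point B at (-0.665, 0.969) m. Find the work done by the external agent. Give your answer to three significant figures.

For quasistatic motion the external work equals the change in potential energy: W_ext = qΔV = q(V_B − V_A).
At A: distances to the source charges are 1.29 m, 0.298 m; V_A = Σ kqᵢ/rᵢ = 79.3 V.
At B: distances to the source charges are 1.49 m, 2.08 m; V_B = Σ kqᵢ/rᵢ = -19.7 V.
ΔV = V_B − V_A = -99.1 V.
W_ext = qΔV = (-8.40×10⁻⁹ C)(-99.1 V) = 8.32×10⁻⁷ J.

8.32×10⁻⁷ J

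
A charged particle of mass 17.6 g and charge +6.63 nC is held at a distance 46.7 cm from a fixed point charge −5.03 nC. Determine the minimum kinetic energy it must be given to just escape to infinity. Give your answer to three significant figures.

To just escape, total mechanical energy must reach zero at infinity: ½mv²_min + U = 0, so ½mv²_min = −U = |kQq|/r.
|U| = |kQq|/r = (8.99×10⁹ N·m²/C²)(5.03×10⁻⁹)(6.63×10⁻⁹)/(0.467) = 6.42×10⁻⁷ J.

6.42×10⁻⁷ J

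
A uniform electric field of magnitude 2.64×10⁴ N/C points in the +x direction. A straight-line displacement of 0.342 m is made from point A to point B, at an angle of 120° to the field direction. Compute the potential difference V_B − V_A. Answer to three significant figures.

4510 V

Only the component of displacement along E changes the potential: ΔV = −E·d·cosθ.
ΔV = −(2.64×10⁴ V/m)(0.342 m)cos120° = 4510 V.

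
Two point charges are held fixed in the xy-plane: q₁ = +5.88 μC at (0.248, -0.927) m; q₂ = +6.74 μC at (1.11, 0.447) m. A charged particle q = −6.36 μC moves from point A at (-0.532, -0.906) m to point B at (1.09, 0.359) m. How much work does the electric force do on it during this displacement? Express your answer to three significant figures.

The work done by the electric force is W_field = −ΔU = −q(V_B − V_A) = q(V_A − V_B).
At A: distances to the source charges are 0.780 m, 2.13 m; V_A = Σ kqᵢ/rᵢ = 9.62×10⁴ V.
At B: distances to the source charges are 1.54 m, 0.0902 m; V_B = Σ kqᵢ/rᵢ = 7.06×10⁵ V.
ΔV = V_B − V_A = 6.10×10⁵ V.
W_field = −qΔV = −(-6.36×10⁻⁶ C)(6.10×10⁵ V) = 3.88 J.

3.88 J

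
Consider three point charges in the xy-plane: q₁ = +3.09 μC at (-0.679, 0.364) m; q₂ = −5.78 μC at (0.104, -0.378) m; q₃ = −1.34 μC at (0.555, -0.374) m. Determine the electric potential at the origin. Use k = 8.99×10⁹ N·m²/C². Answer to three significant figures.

-1.14×10⁵ V

Electric potential is a scalar, so the contributions from each charge add algebraically: V = Σ kqᵢ/rᵢ.
Distances from the field point to each charge: r₁ = 0.770 m, r₂ = 0.392 m, r₃ = 0.669 m.
V = k[(3.09×10⁻⁶)/(0.770) + (-5.78×10⁻⁶)/(0.392) + (-1.34×10⁻⁶)/(0.669)] = -1.14×10⁵ V.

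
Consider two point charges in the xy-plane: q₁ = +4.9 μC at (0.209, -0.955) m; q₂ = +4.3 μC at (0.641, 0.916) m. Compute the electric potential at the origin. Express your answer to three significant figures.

7.96×10⁴ V

The total potential is the scalar sum of each charge's contribution, V = Σ kqᵢ/rᵢ.
Distances from the field point to each charge: r₁ = 0.978 m, r₂ = 1.12 m.
V = k[(4.90×10⁻⁶)/(0.978) + (4.30×10⁻⁶)/(1.12)] = 7.96×10⁴ V.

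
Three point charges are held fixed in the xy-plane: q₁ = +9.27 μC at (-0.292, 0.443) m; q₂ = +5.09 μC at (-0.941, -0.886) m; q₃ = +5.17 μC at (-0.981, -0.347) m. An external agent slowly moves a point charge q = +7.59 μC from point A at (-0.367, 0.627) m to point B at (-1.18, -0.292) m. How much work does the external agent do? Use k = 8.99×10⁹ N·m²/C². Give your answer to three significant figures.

For quasistatic motion the external work equals the change in potential energy: W_ext = qΔV = q(V_B − V_A).
At A: distances to the source charges are 0.199 m, 1.62 m, 1.15 m; V_A = Σ kqᵢ/rᵢ = 4.88×10⁵ V.
At B: distances to the source charges are 1.15 m, 0.640 m, 0.206 m; V_B = Σ kqᵢ/rᵢ = 3.69×10⁵ V.
ΔV = V_B − V_A = -1.19×10⁵ V.
W_ext = qΔV = (7.59×10⁻⁶ C)(-1.19×10⁵ V) = -0.905 J.

-0.905 J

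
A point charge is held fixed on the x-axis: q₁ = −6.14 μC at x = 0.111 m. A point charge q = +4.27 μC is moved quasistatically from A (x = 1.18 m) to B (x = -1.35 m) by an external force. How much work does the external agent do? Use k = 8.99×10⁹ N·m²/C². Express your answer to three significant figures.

0.0592 J

For quasistatic motion the external work equals the change in potential energy: W_ext = qΔV = q(V_B − V_A).
At A: distance to the source charge is 1.07 m; V_A = kq₁/r = -5.16×10⁴ V.
At B: distance to the source charge is 1.46 m; V_B = kq₁/r = -3.78×10⁴ V.
ΔV = V_B − V_A = 1.39×10⁴ V.
W_ext = qΔV = (4.27×10⁻⁶ C)(1.39×10⁴ V) = 0.0592 J.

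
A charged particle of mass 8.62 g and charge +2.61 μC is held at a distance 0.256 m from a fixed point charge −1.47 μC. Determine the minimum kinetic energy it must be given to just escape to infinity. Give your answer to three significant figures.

To just escape, total mechanical energy must reach zero at infinity: ½mv²_min + U = 0, so ½mv²_min = −U = |kQq|/r.
|U| = |kQq|/r = (8.99×10⁹ N·m²/C²)(1.47×10⁻⁶)(2.61×10⁻⁶)/(0.256) = 0.135 J.

0.135 J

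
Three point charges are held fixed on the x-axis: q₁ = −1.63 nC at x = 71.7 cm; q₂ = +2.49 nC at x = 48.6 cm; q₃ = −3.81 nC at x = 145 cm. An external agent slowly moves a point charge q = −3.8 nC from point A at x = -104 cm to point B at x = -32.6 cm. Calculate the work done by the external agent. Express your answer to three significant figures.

For quasistatic motion the external work equals the change in potential energy: W_ext = qΔV = q(V_B − V_A).
At A: distances to the source charges are 1.76 m, 1.53 m, 2.49 m; V_A = Σ kqᵢ/rᵢ = -7.43 V.
At B: distances to the source charges are 1.04 m, 0.812 m, 1.78 m; V_B = Σ kqᵢ/rᵢ = -5.77 V.
ΔV = V_B − V_A = 1.66 V.
W_ext = qΔV = (-3.80×10⁻⁹ C)(1.66 V) = -6.30×10⁻⁹ J.

-6.30×10⁻⁹ J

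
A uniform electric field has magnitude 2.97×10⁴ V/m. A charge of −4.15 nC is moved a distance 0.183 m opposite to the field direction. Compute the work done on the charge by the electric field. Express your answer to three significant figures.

The potential change for a displacement 0.183 m opposite to the field direction is ΔV = +Ed = 5440 V.
W_field = −qΔV = 2.26×10⁻⁵ J.

2.26×10⁻⁵ J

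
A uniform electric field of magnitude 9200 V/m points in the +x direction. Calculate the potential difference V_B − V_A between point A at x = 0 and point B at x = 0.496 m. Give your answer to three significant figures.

In a uniform field, potential decreases in the direction of E: V_B − V_A = −E·Δx.
V_B − V_A = −(9200 V/m)(0.496 m) = -4560 V.

-4560 V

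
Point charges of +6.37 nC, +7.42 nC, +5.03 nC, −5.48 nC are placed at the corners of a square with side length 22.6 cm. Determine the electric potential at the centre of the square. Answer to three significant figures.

The total potential is the scalar sum of each charge's contribution, V = Σ kqᵢ/rᵢ.
The distance from each corner to the centre is a√2/2 = 0.160 m.
V = k[(6.37×10⁻⁹)/(0.160) + (7.42×10⁻⁹)/(0.160) + (5.03×10⁻⁹)/(0.160) + (-5.48×10⁻⁹)/(0.160)] = 750 V.

750 V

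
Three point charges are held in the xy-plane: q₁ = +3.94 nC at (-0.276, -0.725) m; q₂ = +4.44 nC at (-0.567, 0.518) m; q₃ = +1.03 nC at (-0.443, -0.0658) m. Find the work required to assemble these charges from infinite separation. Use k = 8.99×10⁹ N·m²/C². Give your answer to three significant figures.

2.46×10⁻⁷ J

The assembly work is the sum of pairwise potential energies, U = Σ_{i<j} kqᵢqⱼ/rᵢⱼ.
Pair separations: r₁₂ = 1.28 m, r₁₃ = 0.680 m, r₂₃ = 0.597 m.
U = (1.23×10⁻⁷) + (5.36×10⁻⁸) + (6.89×10⁻⁸) = 2.46×10⁻⁷ J.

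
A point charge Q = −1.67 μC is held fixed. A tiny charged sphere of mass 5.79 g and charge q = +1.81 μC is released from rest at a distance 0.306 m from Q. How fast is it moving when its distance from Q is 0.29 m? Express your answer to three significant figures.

Only the electrostatic force acts, so mechanical energy is conserved: ½mv² = U₁ − U₂ = kQq(1/r₁ − 1/r₂).
U₁ − U₂ = (8.99×10⁹ N·m²/C²)(-1.67×10⁻⁶ C)(1.81×10⁻⁶ C)(1/0.306 − 1/0.290) = 4.90×10⁻³ J.
v = √(2·4.90×10⁻³/5.79×10⁻³) = 1.30 m/s.

1.30 m/s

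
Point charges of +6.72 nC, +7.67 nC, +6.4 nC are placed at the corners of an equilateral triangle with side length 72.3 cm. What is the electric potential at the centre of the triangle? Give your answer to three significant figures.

448 V

The total potential is the scalar sum of each charge's contribution, V = Σ kqᵢ/rᵢ.
The distance from each vertex to the centroid is a/√3 = 0.417 m.
V = k[(6.72×10⁻⁹)/(0.417) + (7.67×10⁻⁹)/(0.417) + (6.40×10⁻⁹)/(0.417)] = 448 V.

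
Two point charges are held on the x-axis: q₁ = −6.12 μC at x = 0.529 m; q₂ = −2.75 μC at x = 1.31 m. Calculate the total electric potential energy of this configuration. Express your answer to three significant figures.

0.194 J

The assembly work is the sum of pairwise potential energies, U = Σ_{i<j} kqᵢqⱼ/rᵢⱼ.
Pair separations: r₁₂ = 0.781 m.
U = (0.194) = 0.194 J.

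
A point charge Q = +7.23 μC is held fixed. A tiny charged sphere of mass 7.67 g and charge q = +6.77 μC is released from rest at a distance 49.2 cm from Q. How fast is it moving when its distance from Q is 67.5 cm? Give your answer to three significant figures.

7.95 m/s

Only the electrostatic force acts, so mechanical energy is conserved: ½mv² = U₁ − U₂ = kQq(1/r₁ − 1/r₂).
U₁ − U₂ = (8.99×10⁹ N·m²/C²)(7.23×10⁻⁶ C)(6.77×10⁻⁶ C)(1/0.492 − 1/0.675) = 0.242 J.
v = √(2·0.242/7.67×10⁻³) = 7.95 m/s.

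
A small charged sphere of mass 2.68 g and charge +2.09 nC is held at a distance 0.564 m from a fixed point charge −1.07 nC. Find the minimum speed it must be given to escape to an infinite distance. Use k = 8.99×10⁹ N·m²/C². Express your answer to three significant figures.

5.16×10⁻³ m/s

To just escape, total mechanical energy must reach zero at infinity: ½mv²_min + U = 0, so ½mv²_min = −U = |kQq|/r.
|U| = |kQq|/r = (8.99×10⁹ N·m²/C²)(1.07×10⁻⁹)(2.09×10⁻⁹)/(0.564) = 3.56×10⁻⁸ J.
v_min = √(2|U|/m) = √(2·3.56×10⁻⁸/2.68×10⁻³) = 5.16×10⁻³ m/s.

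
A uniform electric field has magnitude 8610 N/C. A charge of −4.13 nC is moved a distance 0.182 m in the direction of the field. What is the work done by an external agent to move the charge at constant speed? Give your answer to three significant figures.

The potential change for a displacement 0.182 m in the direction of the field is ΔV = −Ed = -1570 V.
W_ext = qΔV = 6.47×10⁻⁶ J.

6.47×10⁻⁶ J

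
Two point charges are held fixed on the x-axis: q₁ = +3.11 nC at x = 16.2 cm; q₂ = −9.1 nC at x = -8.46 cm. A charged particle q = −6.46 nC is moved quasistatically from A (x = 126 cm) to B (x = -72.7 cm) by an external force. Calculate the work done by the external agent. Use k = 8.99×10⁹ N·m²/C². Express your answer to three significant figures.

3.91×10⁻⁷ J

For quasistatic motion the external work equals the change in potential energy: W_ext = qΔV = q(V_B − V_A).
At A: distances to the source charges are 1.10 m, 1.34 m; V_A = Σ kqᵢ/rᵢ = -35.4 V.
At B: distances to the source charges are 0.889 m, 0.642 m; V_B = Σ kqᵢ/rᵢ = -95.9 V.
ΔV = V_B − V_A = -60.5 V.
W_ext = qΔV = (-6.46×10⁻⁹ C)(-60.5 V) = 3.91×10⁻⁷ J.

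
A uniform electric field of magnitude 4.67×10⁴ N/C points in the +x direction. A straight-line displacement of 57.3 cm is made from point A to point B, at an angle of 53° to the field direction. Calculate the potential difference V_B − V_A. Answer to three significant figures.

-1.61×10⁴ V

Only the component of displacement along E changes the potential: ΔV = −E·d·cosθ.
ΔV = −(4.67×10⁴ V/m)(0.573 m)cos53° = -1.61×10⁴ V.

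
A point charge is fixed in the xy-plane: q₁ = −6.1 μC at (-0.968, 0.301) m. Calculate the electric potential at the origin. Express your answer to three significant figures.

-5.41×10⁴ V

Electric potential is a scalar, so the contributions from each charge add algebraically: V = Σ kqᵢ/rᵢ.
Distances from the field point to each charge: r₁ = 1.01 m.
V = k[(-6.10×10⁻⁶)/(1.01)] = -5.41×10⁴ V.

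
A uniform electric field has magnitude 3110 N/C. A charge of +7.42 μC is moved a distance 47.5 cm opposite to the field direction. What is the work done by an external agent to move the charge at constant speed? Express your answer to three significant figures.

The potential change for a displacement 47.5 cm opposite to the field direction is ΔV = +Ed = 1480 V.
W_ext = qΔV = 0.0110 J.

0.0110 J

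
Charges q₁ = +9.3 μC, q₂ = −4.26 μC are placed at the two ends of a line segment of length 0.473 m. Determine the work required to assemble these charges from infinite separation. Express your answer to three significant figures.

The work to assemble the configuration equals its total potential energy, U = Σ kqᵢqⱼ/rᵢⱼ over all pairs.
The separation is r = 0.473 m.
U = (-0.753) = -0.753 J.

-0.753 J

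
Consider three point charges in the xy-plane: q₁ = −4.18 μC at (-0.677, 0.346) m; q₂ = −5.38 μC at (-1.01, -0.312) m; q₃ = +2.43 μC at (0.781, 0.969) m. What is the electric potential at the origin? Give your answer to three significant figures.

The total potential is the scalar sum of each charge's contribution, V = Σ kqᵢ/rᵢ.
Distances from the field point to each charge: r₁ = 0.760 m, r₂ = 1.06 m, r₃ = 1.24 m.
V = k[(-4.18×10⁻⁶)/(0.760) + (-5.38×10⁻⁶)/(1.06) + (2.43×10⁻⁶)/(1.24)] = -7.76×10⁴ V.

-7.76×10⁴ V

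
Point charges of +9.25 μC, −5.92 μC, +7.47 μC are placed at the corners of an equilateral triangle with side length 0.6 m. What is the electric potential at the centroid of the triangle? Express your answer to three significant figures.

2.80×10⁵ V

Electric potential is a scalar, so the contributions from each charge add algebraically: V = Σ kqᵢ/rᵢ.
The distance from each vertex to the centroid is a/√3 = 0.346 m.
V = k[(9.25×10⁻⁶)/(0.346) + (-5.92×10⁻⁶)/(0.346) + (7.47×10⁻⁶)/(0.346)] = 2.80×10⁵ V.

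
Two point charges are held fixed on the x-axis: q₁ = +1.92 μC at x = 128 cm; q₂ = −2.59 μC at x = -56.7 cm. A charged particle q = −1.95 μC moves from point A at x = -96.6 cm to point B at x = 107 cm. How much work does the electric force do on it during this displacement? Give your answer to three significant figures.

0.231 J

The work done by the electric force is W_field = −ΔU = −q(V_B − V_A) = q(V_A − V_B).
At A: distances to the source charges are 2.25 m, 0.399 m; V_A = Σ kqᵢ/rᵢ = -5.07×10⁴ V.
At B: distances to the source charges are 0.210 m, 1.64 m; V_B = Σ kqᵢ/rᵢ = 6.80×10⁴ V.
ΔV = V_B − V_A = 1.19×10⁵ V.
W_field = −qΔV = −(-1.95×10⁻⁶ C)(1.19×10⁵ V) = 0.231 J.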